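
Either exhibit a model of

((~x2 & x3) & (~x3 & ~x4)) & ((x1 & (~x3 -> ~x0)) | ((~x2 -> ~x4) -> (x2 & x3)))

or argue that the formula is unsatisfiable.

Unsatisfiable — no assignment works.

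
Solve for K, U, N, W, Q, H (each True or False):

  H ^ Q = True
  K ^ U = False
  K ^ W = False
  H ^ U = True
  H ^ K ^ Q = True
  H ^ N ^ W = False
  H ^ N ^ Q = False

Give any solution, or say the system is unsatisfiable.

K: False, U: False, N: True, W: False, Q: False, H: True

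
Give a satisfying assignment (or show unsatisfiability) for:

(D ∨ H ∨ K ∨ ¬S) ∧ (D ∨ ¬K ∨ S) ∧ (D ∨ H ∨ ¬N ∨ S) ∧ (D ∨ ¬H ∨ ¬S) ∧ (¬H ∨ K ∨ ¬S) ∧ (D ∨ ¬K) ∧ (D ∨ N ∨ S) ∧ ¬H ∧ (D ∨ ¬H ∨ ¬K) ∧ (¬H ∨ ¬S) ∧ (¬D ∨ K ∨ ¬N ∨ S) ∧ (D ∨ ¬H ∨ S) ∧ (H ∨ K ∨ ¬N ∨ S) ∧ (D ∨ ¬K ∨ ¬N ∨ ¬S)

Unit clause (¬H) forces H = False.
Set S = True.
Set N = True.
Set K = True.
  then (D ∨ ¬K) forces D = True.
All clauses satisfied.

S = True, N = True, K = True, H = False, D = True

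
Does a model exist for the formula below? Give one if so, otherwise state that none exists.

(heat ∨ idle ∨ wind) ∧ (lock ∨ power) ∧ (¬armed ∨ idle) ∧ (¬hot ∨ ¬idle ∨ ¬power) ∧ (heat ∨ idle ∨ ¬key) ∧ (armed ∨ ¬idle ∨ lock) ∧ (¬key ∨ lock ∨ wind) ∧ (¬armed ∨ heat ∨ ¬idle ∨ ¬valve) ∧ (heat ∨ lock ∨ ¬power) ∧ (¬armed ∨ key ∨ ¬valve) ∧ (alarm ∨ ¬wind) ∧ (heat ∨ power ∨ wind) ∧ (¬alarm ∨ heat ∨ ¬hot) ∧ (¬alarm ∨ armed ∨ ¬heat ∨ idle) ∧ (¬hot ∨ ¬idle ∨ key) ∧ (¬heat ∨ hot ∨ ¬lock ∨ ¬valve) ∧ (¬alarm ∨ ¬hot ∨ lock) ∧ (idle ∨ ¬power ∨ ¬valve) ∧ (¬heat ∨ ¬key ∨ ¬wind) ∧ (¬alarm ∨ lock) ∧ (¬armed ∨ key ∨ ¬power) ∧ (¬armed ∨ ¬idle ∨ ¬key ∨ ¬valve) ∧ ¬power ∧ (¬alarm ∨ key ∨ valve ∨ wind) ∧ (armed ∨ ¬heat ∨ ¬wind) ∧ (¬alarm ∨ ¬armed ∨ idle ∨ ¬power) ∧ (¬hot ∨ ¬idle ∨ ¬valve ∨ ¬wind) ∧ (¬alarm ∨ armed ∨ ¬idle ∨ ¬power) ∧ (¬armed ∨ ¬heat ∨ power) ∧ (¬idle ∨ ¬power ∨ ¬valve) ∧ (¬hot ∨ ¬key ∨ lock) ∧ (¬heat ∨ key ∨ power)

idle = True, alarm = True, wind = True, power = False, key = False, valve = False, lock = True, hot = False, heat = False, armed = True

Unit clause (¬power) forces power = False.
In (lock ∨ power) only lock is left, so lock = True.
Set idle = True.
Set alarm = True.
Set wind = True.
Set key = False.
  then (¬hot ∨ ¬idle ∨ key) forces hot = False.
  then (¬heat ∨ key ∨ power) forces heat = False.
Set valve = False.
Set armed = True.
All clauses satisfied.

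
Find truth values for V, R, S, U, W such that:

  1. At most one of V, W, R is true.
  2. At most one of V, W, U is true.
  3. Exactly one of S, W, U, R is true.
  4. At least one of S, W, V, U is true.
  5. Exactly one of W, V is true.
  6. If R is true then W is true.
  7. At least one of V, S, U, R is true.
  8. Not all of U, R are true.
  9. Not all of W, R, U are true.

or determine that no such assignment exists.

V = True, R = False, S = True, U = False, W = False

  (1) {V, W, R}: 1 true — at most one ✓
  (2) {V, W, U}: 1 true — at most one ✓
  (3) {S, W, U, R}: 1 true — exactly one ✓
  (4) {S, W, V, U}: 2 true — at least one ✓
  (5) {W, V}: 1 true — exactly one ✓
  (6) R=F ⇒ W: vacuous ✓
  (7) {V, S, U, R}: 2 true — at least one ✓
  (8) {U, R}: 0/2 true — not all ✓
  (9) {W, R, U}: 0/3 true — not all ✓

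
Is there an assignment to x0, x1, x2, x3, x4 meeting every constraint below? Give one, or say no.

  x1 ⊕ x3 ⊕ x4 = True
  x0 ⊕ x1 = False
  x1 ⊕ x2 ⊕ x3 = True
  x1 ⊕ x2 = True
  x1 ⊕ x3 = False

x0 = False, x1 = False, x2 = True, x3 = False, x4 = True

x1 ⊕ x3 ⊕ x4 = F ⊕ F ⊕ T = True ✓
x0 ⊕ x1 = F ⊕ F = False ✓
x1 ⊕ x2 ⊕ x3 = F ⊕ T ⊕ F = True ✓
x1 ⊕ x2 = F ⊕ T = True ✓
x1 ⊕ x3 = F ⊕ F = False ✓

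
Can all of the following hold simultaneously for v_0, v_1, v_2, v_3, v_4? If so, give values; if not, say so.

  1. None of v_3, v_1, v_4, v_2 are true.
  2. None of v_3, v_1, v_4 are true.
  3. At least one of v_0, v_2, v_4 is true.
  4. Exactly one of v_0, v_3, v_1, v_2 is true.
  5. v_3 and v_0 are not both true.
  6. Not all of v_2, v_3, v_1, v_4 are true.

v_0=T, v_1=F, v_2=F, v_3=F, v_4=F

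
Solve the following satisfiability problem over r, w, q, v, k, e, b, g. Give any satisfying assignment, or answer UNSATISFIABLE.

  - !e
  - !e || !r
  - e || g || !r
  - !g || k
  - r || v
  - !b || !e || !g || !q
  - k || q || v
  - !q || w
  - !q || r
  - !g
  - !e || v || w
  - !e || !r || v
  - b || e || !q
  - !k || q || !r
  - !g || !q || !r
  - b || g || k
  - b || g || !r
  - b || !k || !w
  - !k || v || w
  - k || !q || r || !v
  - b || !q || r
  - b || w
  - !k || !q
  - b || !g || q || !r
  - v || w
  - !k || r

Unit clause (!e) forces e = False.
Unit clause (!g) forces g = False.
In (e || g || !r) only !r is left, so r = False.
In (r || v) only v is left, so v = True.
In (!q || r) only !q is left, so q = False.
In (!k || r) only !k is left, so k = False.
In (b || g || k) only b is left, so b = True.
Set w = False.
All clauses satisfied.

r = False; w = False; q = False; v = True; k = False; e = False; b = True; g = False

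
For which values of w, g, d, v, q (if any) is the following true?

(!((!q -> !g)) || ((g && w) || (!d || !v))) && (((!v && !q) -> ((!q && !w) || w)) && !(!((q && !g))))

w = False; g = False; d = False; v = True; q = True

  !((!q -> !g)) || ((g && w) || (!d || !v)) = True
    !((!q -> !g)) = False
      !q -> !g = True
        !q = False
        !g = True
    (g && w) || (!d || !v) = True
      g && w = False
      !d || !v = True
        !d = True
        !v = False
  ((!v && !q) -> ((!q && !w) || w)) && !(!((q && !g))) = True
    (!v && !q) -> ((!q && !w) || w) = True
      !v && !q = False
        !v = False
        !q = False
      (!q && !w) || w = False
        !q && !w = False
          !q = False
          !w = True
    !(!((q && !g))) = True
      !((q && !g)) = False
        q && !g = True
          !g = True
Both conjuncts True, so the formula holds.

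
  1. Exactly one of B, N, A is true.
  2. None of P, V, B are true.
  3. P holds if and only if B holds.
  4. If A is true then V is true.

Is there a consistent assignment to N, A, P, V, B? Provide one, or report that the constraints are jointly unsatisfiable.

N = True; A = False; P = False; V = False; B = False

  (1) {B, N, A}: 1 true — exactly one ✓
  (2) {P, V, B}: 0 true — none ✓
  (3) P=F, B=F — same ✓
  (4) A=F ⇒ V: vacuous ✓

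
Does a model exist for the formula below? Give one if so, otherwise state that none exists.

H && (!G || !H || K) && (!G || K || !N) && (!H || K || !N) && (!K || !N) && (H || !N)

K=F, G=F, H=T, N=F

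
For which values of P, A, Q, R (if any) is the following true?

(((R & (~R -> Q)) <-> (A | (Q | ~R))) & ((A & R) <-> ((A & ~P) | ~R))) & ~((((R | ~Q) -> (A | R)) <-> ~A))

P=F; A=T; Q=T; R=T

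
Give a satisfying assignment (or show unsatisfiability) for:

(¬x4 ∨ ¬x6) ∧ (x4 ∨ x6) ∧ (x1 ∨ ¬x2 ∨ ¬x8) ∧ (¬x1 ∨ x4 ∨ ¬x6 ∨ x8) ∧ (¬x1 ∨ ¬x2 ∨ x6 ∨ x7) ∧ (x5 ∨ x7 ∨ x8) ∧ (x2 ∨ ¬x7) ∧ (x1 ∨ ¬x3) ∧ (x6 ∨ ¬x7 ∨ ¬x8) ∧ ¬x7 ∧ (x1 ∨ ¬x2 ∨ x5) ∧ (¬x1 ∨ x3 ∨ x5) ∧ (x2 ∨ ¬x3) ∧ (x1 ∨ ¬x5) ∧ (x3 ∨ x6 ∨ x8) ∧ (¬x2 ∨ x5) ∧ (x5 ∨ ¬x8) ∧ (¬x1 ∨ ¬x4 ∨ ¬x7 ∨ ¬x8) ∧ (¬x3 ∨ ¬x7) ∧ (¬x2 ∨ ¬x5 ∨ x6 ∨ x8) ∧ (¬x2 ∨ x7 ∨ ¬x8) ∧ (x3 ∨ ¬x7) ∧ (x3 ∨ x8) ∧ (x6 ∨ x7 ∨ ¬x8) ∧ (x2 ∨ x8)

Unit clause (¬x7) forces x7 = False.
Set x1 = True.
Set x2 = False.
  then (x2 ∨ ¬x3) forces x3 = False.
  then (x3 ∨ x8) forces x8 = True.
  then (x6 ∨ x7 ∨ ¬x8) forces x6 = True.
  then (¬x4 ∨ ¬x6) forces x4 = False.
  then (¬x1 ∨ x3 ∨ x5) forces x5 = True.
All clauses satisfied.

x1: True, x2: False, x3: False, x4: False, x5: True, x6: True, x7: False, x8: True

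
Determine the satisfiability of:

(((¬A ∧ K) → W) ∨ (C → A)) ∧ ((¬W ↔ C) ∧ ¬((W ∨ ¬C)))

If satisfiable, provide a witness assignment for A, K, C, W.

A=F, K=F, C=T, W=F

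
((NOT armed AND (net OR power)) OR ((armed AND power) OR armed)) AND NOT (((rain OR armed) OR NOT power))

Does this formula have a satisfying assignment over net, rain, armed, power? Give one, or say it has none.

net=F; rain=F; armed=F; power=T

  (NOT armed AND (net OR power)) OR ((armed AND power) OR armed) = True
    NOT armed AND (net OR power) = True
      NOT armed = True
      net OR power = True
    (armed AND power) OR armed = False
      armed AND power = False
  NOT (((rain OR armed) OR NOT power)) = True
    (rain OR armed) OR NOT power = False
      rain OR armed = False
      NOT power = False
Both conjuncts True, so the formula holds.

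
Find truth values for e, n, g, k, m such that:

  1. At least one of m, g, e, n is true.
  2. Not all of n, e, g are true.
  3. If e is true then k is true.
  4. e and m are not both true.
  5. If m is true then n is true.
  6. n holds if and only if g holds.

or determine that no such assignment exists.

e: True, n: False, g: False, k: True, m: False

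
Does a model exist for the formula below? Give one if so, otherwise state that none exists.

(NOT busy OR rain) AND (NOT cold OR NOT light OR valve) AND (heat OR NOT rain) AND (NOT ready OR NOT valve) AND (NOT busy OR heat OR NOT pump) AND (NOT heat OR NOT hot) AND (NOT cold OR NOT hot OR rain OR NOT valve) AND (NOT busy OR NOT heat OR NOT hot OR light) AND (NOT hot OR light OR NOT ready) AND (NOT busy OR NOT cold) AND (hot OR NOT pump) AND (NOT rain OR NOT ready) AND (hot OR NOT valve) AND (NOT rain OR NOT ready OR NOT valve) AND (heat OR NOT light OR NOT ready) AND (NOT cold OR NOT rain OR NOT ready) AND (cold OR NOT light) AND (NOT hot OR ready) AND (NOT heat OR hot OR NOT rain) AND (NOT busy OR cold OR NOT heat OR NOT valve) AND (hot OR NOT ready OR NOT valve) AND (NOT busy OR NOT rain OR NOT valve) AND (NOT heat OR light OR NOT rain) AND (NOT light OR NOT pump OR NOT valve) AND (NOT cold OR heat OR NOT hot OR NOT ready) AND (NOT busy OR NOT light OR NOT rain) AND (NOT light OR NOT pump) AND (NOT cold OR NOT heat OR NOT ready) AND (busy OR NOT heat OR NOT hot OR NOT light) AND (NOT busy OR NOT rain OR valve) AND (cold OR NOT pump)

busy: False; valve: False; light: False; heat: False; pump: False; ready: True; rain: False; hot: False; cold: False

Try busy = True:
  (NOT busy OR rain) forces rain = True.
  (heat OR NOT rain) forces heat = True.
  (NOT heat OR NOT hot) forces hot = False.
  clause (NOT heat OR hot OR NOT rain) is falsified — backtrack.
So busy = False.
Set valve = False.
Try light = True:
  (NOT cold OR NOT light OR valve) forces cold = False.
  clause (cold OR NOT light) is falsified — backtrack.
So light = False.
Set heat = False.
  then (heat OR NOT rain) forces rain = False.
Set pump = False.
Set ready = True.
  then (NOT hot OR light OR NOT ready) forces hot = False.
Set cold = False.
All clauses satisfied.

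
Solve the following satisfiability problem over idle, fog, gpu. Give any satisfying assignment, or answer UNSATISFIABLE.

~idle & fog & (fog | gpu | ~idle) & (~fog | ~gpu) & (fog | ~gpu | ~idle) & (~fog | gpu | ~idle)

idle: False; fog: True; gpu: False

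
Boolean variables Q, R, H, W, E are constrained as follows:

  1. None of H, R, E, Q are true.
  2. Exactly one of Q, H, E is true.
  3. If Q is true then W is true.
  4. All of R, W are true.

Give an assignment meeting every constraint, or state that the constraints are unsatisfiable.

The formula is unsatisfiable.

Case R = True:
  Constraint (1) is violated (R=T) — contradiction.
Case R = False:
  Constraint (4) is violated (R=F) — contradiction.
Both cases fail — unsatisfiable.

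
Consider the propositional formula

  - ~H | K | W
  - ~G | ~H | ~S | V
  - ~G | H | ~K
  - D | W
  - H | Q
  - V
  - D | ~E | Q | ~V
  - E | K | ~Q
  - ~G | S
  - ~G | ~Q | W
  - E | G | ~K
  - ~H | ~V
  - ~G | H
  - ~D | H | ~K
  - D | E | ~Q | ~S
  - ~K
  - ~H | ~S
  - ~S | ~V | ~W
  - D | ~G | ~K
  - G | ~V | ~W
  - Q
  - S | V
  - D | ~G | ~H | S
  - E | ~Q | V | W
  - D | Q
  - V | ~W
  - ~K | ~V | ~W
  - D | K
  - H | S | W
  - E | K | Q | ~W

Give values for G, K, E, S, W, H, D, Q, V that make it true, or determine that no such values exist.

Unit clause (V) forces V = True.
In (~H | ~V) only ~H is left, so H = False.
In (~G | H) only ~G is left, so G = False.
Unit clause (~K) forces K = False.
In (G | ~V | ~W) only ~W is left, so W = False.
Unit clause (Q) forces Q = True.
In (D | K) only D is left, so D = True.
In (H | S | W) only S is left, so S = True.
In (E | K | ~Q) only E is left, so E = True.
All clauses satisfied.

G=F; K=F; E=T; S=T; W=F; H=F; D=T; Q=T; V=T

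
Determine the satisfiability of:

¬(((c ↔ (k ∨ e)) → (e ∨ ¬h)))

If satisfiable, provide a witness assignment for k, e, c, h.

k = True; e = False; c = True; h = True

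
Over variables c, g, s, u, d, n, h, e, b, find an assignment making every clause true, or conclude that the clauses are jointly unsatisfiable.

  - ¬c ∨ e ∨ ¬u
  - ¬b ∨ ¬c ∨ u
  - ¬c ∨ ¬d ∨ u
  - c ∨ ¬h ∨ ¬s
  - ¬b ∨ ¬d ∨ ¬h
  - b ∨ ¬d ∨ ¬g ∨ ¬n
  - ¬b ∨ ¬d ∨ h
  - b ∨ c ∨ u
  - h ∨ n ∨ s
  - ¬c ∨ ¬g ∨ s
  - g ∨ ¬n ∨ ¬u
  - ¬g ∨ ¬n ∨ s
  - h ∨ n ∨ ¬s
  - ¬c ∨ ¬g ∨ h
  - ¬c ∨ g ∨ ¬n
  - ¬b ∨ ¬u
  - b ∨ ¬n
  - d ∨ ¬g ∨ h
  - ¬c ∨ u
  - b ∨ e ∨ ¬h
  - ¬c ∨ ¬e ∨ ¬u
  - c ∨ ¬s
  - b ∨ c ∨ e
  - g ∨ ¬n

Try c = True:
  (¬c ∨ u) forces u = True.
  (¬c ∨ e ∨ ¬u) forces e = True.
  clause (¬c ∨ ¬e ∨ ¬u) is falsified — backtrack.
So c = False.
  then (c ∨ ¬s) forces s = False.
Set g = False.
  then (g ∨ ¬n) forces n = False.
  then (h ∨ n ∨ s) forces h = True.
Set u = True.
  then (¬b ∨ ¬u) forces b = False.
  then (b ∨ e ∨ ¬h) forces e = True.
Set d = True.
All clauses satisfied.

c: False; g: False; s: False; u: True; d: True; n: False; h: True; e: True; b: False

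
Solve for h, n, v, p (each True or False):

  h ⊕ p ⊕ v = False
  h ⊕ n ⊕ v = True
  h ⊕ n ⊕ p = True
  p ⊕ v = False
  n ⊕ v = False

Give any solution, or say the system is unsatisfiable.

UNSATISFIABLE

Adding constraints 1, 3, 5 mod 2: every variable appears an even number of times on the left, so the left side is 0.
But the right sides sum to 1 (mod 2). 0 ≠ 1 — the system is inconsistent.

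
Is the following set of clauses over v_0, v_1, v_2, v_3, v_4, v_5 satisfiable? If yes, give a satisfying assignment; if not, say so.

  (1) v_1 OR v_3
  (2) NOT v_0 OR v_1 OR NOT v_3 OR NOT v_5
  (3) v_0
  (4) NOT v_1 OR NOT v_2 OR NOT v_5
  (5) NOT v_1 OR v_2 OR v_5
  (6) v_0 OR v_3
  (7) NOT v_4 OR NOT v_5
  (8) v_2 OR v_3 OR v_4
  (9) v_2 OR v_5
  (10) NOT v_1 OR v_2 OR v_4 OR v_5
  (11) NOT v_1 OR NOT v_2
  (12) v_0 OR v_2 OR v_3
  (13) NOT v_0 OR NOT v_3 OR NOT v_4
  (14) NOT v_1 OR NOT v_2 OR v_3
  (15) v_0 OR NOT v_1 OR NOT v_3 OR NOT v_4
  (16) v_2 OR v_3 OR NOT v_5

v_0=T, v_1=T, v_2=F, v_3=T, v_4=F, v_5=T

Unit clause (v_0) forces v_0 = True.
Set v_1 = True.
  then (NOT v_1 OR NOT v_2) forces v_2 = False.
  then (NOT v_1 OR v_2 OR v_5) forces v_5 = True.
  then (NOT v_4 OR NOT v_5) forces v_4 = False.
  then (v_2 OR v_3 OR v_4) forces v_3 = True.
All clauses satisfied.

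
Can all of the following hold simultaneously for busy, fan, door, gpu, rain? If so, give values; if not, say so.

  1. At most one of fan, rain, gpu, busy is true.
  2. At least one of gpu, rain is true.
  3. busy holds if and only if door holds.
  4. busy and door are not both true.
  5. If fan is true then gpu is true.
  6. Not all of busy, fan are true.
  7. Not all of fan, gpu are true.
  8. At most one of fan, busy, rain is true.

busy = False, fan = False, door = False, gpu = True, rain = False

  (1) {fan, rain, gpu, busy}: 1 true — at most one ✓
  (2) {gpu, rain}: 1 true — at least one ✓
  (3) busy=F, door=F — same ✓
  (4) busy=F, door=F — not both ✓
  (5) fan=F ⇒ gpu: vacuous ✓
  (6) {busy, fan}: 0/2 true — not all ✓
  (7) {fan, gpu}: 1/2 true — not all ✓
  (8) {fan, busy, rain}: 0 true — at most one ✓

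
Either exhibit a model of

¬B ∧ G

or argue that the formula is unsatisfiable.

B: False; G: True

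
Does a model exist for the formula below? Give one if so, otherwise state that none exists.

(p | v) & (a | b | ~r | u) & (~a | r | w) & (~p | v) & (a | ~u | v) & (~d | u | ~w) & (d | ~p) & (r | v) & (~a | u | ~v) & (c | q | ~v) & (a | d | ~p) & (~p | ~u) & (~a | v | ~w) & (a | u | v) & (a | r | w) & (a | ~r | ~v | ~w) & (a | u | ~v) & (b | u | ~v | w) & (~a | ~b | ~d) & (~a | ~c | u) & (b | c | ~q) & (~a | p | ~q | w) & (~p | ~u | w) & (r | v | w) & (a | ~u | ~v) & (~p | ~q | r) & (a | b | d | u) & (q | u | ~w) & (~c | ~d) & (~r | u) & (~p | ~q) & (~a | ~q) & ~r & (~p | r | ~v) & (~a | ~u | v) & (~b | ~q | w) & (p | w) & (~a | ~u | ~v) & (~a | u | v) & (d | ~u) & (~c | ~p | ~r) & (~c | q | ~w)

Case u = True:
  (~p | ~u) forces p = False.
  (p | v) forces v = True.
  (a | ~u | ~v) forces a = True.
  Clause (~a | ~u | ~v) is falsified — contradiction.
Case u = False:
  (~r | u) forces r = False.
  (r | v) forces v = True.
  (~a | u | ~v) forces a = False.
  Clause (a | u | ~v) is falsified — contradiction.
Both cases fail, so the formula is unsatisfiable.

The formula is unsatisfiable.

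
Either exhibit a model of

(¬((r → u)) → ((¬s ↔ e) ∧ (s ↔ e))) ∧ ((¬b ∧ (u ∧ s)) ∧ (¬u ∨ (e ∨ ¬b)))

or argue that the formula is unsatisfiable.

b = False, s = True, u = True, e = True, r = True

  ¬((r → u)) → ((¬s ↔ e) ∧ (s ↔ e)) = True
    ¬((r → u)) = False
      r → u = True
    (¬s ↔ e) ∧ (s ↔ e) = False
      ¬s ↔ e = False
        ¬s = False
      s ↔ e = True
  (¬b ∧ (u ∧ s)) ∧ (¬u ∨ (e ∨ ¬b)) = True
    ¬b ∧ (u ∧ s) = True
      ¬b = True
      u ∧ s = True
    ¬u ∨ (e ∨ ¬b) = True
      ¬u = False
      e ∨ ¬b = True
        ¬b = True
Both conjuncts True, so the formula holds.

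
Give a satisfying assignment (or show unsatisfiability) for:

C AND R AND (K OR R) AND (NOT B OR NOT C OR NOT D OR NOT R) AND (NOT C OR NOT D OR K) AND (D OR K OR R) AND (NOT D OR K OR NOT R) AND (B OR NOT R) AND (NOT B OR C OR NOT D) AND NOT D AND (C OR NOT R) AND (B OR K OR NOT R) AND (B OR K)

Unit clause (C) forces C = True.
Unit clause (R) forces R = True.
In (B OR NOT R) only B is left, so B = True.
Unit clause (NOT D) forces D = False.
Set K = False.
All clauses satisfied.

C: True, K: False, D: False, R: True, B: True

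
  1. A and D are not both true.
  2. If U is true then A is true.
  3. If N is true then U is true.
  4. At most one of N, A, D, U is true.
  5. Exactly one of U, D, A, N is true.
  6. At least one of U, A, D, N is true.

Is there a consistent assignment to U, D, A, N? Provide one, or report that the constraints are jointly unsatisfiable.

U = False, D = False, A = True, N = False

  (1) A=T, D=F — not both ✓
  (2) U=F ⇒ A: vacuous ✓
  (3) N=F ⇒ U: vacuous ✓
  (4) {N, A, D, U}: 1 true — at most one ✓
  (5) {U, D, A, N}: 1 true — exactly one ✓
  (6) {U, A, D, N}: 1 true — at least one ✓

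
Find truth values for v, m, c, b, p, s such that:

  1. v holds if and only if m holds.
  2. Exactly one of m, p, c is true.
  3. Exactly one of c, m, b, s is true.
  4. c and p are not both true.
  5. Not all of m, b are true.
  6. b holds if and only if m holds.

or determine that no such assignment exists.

v = False, m = False, c = False, b = False, p = True, s = True

  (1) v=F, m=F — same ✓
  (2) {m, p, c}: 1 true — exactly one ✓
  (3) {c, m, b, s}: 1 true — exactly one ✓
  (4) c=F, p=T — not both ✓
  (5) {m, b}: 0/2 true — not all ✓
  (6) b=F, m=F — same ✓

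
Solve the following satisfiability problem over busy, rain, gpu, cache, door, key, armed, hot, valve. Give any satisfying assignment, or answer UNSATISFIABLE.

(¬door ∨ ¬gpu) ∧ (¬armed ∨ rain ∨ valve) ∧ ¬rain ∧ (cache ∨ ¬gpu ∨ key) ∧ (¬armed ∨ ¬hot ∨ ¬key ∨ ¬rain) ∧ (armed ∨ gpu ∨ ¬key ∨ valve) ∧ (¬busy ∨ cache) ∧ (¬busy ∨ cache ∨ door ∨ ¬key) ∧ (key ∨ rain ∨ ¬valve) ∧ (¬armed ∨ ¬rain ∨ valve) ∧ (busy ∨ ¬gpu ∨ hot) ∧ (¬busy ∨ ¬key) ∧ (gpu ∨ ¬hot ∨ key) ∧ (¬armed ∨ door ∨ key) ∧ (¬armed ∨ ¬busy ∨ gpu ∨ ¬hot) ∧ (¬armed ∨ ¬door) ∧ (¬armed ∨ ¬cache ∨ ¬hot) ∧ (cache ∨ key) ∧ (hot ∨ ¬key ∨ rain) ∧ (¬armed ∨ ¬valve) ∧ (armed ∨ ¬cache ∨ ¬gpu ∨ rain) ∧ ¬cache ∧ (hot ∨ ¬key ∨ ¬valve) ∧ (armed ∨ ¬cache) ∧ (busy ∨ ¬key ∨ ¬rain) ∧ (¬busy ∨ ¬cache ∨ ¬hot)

Unit clause (¬rain) forces rain = False.
Unit clause (¬cache) forces cache = False.
In (¬busy ∨ cache) only ¬busy is left, so busy = False.
In (cache ∨ key) only key is left, so key = True.
In (hot ∨ ¬key ∨ rain) only hot is left, so hot = True.
Set gpu = False.
Set door = True.
  then (¬armed ∨ ¬door) forces armed = False.
  then (armed ∨ gpu ∨ ¬key ∨ valve) forces valve = True.
All clauses satisfied.

busy = False, rain = False, gpu = False, cache = False, door = True, key = True, armed = False, hot = True, valve = True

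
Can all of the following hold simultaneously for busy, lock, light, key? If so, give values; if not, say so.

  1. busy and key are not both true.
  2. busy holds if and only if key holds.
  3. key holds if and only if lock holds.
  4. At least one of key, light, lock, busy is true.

busy = False; lock = False; light = True; key = False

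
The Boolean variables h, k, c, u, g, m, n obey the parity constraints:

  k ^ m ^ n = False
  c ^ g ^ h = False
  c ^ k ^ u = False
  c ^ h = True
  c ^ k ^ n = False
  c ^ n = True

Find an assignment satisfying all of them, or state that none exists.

h = True, k = True, c = False, u = True, g = True, m = False, n = True

k ^ m ^ n = T ^ F ^ T = False ✓
c ^ g ^ h = F ^ T ^ T = False ✓
c ^ k ^ u = F ^ T ^ T = False ✓
c ^ h = F ^ T = True ✓
c ^ k ^ n = F ^ T ^ T = False ✓
c ^ n = F ^ T = True ✓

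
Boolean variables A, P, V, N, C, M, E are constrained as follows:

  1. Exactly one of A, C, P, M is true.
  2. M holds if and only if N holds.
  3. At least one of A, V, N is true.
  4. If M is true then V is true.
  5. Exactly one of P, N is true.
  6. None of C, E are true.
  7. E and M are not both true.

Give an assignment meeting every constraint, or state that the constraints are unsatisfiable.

A=F, P=F, V=T, N=T, C=F, M=T, E=F

  (1) {A, C, P, M}: 1 true — exactly one ✓
  (2) M=T, N=T — same ✓
  (3) {A, V, N}: 2 true — at least one ✓
  (4) M=T ⇒ V: T ✓
  (5) {P, N}: 1 true — exactly one ✓
  (6) {C, E}: 0 true — none ✓
  (7) E=F, M=T — not both ✓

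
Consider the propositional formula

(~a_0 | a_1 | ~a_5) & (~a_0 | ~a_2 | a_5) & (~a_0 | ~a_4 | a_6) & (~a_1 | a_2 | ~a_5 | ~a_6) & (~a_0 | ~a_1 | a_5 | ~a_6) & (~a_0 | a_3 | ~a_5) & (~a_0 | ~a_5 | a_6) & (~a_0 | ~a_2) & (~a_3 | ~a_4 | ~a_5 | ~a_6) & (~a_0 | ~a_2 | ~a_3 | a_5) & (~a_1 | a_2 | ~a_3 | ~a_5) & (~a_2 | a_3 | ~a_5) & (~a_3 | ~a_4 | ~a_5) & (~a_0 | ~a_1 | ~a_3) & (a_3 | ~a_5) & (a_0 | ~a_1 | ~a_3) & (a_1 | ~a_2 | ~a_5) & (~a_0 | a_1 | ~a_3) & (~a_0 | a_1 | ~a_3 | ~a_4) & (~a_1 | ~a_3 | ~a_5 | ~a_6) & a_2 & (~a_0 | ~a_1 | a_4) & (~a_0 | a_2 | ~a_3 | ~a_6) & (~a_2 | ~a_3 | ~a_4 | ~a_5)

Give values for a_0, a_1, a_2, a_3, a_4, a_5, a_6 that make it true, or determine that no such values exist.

Unit clause (a_2) forces a_2 = True.
In (~a_0 | ~a_2) only ~a_0 is left, so a_0 = False.
Set a_1 = True.
  then (a_0 | ~a_1 | ~a_3) forces a_3 = False.
  then (~a_2 | a_3 | ~a_5) forces a_5 = False.
Set a_4 = False.
Set a_6 = False.
All clauses satisfied.

a_0: False; a_1: True; a_2: True; a_3: False; a_4: False; a_5: False; a_6: False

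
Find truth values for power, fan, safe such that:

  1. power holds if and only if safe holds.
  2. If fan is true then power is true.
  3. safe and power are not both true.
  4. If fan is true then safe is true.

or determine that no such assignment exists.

power: False, fan: False, safe: False

  (1) power=F, safe=F — same ✓
  (2) fan=F ⇒ power: vacuous ✓
  (3) safe=F, power=F — not both ✓
  (4) fan=F ⇒ safe: vacuous ✓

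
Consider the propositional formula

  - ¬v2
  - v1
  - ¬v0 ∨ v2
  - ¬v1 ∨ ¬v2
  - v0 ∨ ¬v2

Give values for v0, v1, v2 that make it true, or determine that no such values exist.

v0=F; v1=T; v2=F

Unit clause (¬v2) forces v2 = False.
Unit clause (v1) forces v1 = True.
In (¬v0 ∨ v2) only ¬v0 is left, so v0 = False.
Check each clause:
  (¬v2): ¬v2 holds.
  (v1): v1 holds.
  (¬v0 ∨ v2): ¬v0 holds.
  (¬v1 ∨ ¬v2): ¬v2 holds.
  (v0 ∨ ¬v2): ¬v2 holds.
All clauses satisfied.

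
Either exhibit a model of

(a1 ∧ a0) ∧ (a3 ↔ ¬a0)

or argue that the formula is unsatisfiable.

a0 = True, a1 = True, a3 = False

  a1 ∧ a0 = True
  a3 ↔ ¬a0 = True
    ¬a0 = False
Both conjuncts True, so the formula holds.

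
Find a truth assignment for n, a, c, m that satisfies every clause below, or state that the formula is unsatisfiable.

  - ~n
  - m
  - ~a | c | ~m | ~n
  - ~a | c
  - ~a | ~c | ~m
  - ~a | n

Unit clause (~n) forces n = False.
Unit clause (m) forces m = True.
In (~a | n) only ~a is left, so a = False.
Set c = True.
Check each clause:
  (~n): ~n holds.
  (m): m holds.
  (~a | c | ~m | ~n): ~a holds.
  (~a | c): ~a holds.
  (~a | ~c | ~m): ~a holds.
  (~a | n): ~a holds.
All clauses satisfied.

n = False, a = False, c = True, m = True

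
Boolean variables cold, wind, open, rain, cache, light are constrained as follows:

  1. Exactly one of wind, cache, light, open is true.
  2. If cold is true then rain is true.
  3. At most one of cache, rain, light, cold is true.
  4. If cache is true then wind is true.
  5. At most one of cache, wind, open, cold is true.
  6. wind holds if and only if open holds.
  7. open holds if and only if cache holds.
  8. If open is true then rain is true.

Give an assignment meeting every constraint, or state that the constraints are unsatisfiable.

cold: False, wind: False, open: False, rain: False, cache: False, light: True

  (1) {wind, cache, light, open}: 1 true — exactly one ✓
  (2) cold=F ⇒ rain: vacuous ✓
  (3) {cache, rain, light, cold}: 1 true — at most one ✓
  (4) cache=F ⇒ wind: vacuous ✓
  (5) {cache, wind, open, cold}: 0 true — at most one ✓
  (6) wind=F, open=F — same ✓
  (7) open=F, cache=F — same ✓
  (8) open=F ⇒ rain: vacuous ✓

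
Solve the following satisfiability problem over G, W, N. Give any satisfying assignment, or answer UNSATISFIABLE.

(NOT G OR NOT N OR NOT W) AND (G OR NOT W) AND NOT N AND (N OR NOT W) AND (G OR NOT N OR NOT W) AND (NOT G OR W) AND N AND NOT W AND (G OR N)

UNSATISFIABLE

Case N = True:
  Clause (NOT N) is falsified — contradiction.
Case N = False:
  Clause (N) is falsified — contradiction.
Both cases fail, so the formula is unsatisfiable.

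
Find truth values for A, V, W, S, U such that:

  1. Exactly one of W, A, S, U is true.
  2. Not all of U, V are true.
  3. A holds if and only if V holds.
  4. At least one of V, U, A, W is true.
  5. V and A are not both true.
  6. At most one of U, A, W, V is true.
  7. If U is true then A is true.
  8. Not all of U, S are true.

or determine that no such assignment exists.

A=F, V=F, W=T, S=F, U=F

  (1) {W, A, S, U}: 1 true — exactly one ✓
  (2) {U, V}: 0/2 true — not all ✓
  (3) A=F, V=F — same ✓
  (4) {V, U, A, W}: 1 true — at least one ✓
  (5) V=F, A=F — not both ✓
  (6) {U, A, W, V}: 1 true — at most one ✓
  (7) U=F ⇒ A: vacuous ✓
  (8) {U, S}: 0/2 true — not all ✓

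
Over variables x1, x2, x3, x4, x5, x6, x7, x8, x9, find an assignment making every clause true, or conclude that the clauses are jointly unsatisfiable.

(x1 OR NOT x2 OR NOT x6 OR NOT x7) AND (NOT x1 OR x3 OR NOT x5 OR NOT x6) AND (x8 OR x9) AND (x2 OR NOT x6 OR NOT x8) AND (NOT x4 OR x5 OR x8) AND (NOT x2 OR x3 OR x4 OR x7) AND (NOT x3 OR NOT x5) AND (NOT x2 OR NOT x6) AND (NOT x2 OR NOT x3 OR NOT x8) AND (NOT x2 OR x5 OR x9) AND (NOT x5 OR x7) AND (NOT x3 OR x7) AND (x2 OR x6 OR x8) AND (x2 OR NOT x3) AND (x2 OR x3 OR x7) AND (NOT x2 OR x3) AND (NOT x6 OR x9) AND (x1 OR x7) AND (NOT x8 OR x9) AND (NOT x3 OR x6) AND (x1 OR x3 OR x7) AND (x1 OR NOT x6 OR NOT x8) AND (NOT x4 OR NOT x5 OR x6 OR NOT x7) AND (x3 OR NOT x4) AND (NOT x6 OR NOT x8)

Set x1 = False.
  then (x1 OR x7) forces x7 = True.
Set x2 = False.
  then (x2 OR NOT x3) forces x3 = False.
  then (x3 OR NOT x4) forces x4 = False.
Set x5 = False.
Set x6 = True.
  then (x2 OR NOT x6 OR NOT x8) forces x8 = False.
  then (NOT x6 OR x9) forces x9 = True.
All clauses satisfied.

x1 = False, x2 = False, x3 = False, x4 = False, x5 = False, x6 = True, x7 = True, x8 = False, x9 = True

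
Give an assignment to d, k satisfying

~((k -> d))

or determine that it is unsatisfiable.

d = False, k = True

  ~((k -> d)) = True
    k -> d = False
The formula evaluates to True.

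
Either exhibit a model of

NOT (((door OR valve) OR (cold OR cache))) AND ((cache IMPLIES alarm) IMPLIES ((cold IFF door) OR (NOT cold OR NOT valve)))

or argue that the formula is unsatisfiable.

door: False, cache: False, valve: False, cold: False, alarm: True

  NOT (((door OR valve) OR (cold OR cache))) = True
    (door OR valve) OR (cold OR cache) = False
      door OR valve = False
      cold OR cache = False
  (cache IMPLIES alarm) IMPLIES ((cold IFF door) OR (NOT cold OR NOT valve)) = True
    cache IMPLIES alarm = True
    (cold IFF door) OR (NOT cold OR NOT valve) = True
      cold IFF door = True
      NOT cold OR NOT valve = True
        NOT cold = True
        NOT valve = True
Both conjuncts True, so the formula holds.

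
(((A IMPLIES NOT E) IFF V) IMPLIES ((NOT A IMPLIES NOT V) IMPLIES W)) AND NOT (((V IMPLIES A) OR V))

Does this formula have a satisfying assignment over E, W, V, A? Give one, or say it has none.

The conjunct NOT (((V IMPLIES A) OR V)) is unsatisfiable on its own:
  V=F, A=F: evaluates to False.
  V=F, A=T: evaluates to False.
  V=T, A=F: evaluates to False.
  V=T, A=T: evaluates to False.
So the whole conjunction is unsatisfiable.

Unsatisfiable — no assignment works.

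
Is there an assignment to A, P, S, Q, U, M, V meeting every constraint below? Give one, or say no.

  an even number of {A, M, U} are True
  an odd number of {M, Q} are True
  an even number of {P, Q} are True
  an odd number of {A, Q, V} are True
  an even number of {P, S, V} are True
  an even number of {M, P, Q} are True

A = False; P = True; S = True; Q = True; U = False; M = False; V = False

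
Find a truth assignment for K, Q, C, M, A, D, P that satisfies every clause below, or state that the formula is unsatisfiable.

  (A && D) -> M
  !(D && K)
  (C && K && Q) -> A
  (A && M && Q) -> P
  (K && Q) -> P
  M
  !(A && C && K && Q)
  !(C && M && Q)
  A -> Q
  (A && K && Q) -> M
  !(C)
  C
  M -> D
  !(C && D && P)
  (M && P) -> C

Case C = True:
  Clause (!C) is falsified — contradiction.
Case C = False:
  Clause (C) is falsified — contradiction.
Both cases fail, so the formula is unsatisfiable.

Unsatisfiable — no assignment works.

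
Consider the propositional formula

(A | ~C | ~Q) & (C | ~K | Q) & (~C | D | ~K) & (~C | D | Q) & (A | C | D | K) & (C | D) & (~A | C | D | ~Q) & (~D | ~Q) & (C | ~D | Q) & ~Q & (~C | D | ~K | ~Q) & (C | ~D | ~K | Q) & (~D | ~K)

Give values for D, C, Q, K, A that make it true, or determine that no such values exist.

Unit clause (~Q) forces Q = False.
Set D = True.
  then (C | ~D | Q) forces C = True.
  then (~D | ~K) forces K = False.
Set A = True.
All clauses satisfied.

D = True; C = True; Q = False; K = False; A = True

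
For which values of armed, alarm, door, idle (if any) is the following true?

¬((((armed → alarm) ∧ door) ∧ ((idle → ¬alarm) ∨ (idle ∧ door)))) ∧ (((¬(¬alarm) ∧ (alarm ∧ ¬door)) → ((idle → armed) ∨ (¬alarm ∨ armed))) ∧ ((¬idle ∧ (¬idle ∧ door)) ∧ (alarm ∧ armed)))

Unsatisfiable

Case idle = True: the conjunct ¬idle is False.
Case idle = False: the formula simplifies to ¬(((armed → alarm) ∧ door)) ∧ (door ∧ (alarm ∧ armed)).
  alarm = True: simplifies to ¬door ∧ (door ∧ armed).
    door = True: the conjunct ¬door is False.
    door = False: the conjunct door is False.
  alarm = False: the conjunct alarm is False.
Both cases fail — unsatisfiable.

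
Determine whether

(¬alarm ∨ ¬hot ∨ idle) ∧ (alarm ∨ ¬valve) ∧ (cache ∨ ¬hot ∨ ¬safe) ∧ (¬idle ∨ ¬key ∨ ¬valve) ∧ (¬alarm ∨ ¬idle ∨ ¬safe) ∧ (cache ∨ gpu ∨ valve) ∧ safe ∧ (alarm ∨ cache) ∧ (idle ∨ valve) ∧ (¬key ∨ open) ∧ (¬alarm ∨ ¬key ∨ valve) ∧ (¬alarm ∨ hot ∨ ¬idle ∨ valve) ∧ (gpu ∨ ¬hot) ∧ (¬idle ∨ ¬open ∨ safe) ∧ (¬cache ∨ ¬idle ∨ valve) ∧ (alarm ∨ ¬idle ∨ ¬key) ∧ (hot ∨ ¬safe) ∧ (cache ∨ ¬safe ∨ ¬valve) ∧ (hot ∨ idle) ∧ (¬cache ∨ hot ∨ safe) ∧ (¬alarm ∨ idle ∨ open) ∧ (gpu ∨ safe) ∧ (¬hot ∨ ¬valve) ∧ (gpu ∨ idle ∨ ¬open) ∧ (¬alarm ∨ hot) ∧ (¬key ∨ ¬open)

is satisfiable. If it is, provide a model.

The formula is unsatisfiable.

Case safe = True:
  (hot ∨ ¬safe) forces hot = True.
  (cache ∨ ¬hot ∨ ¬safe) forces cache = True.
  (gpu ∨ ¬hot) forces gpu = True.
  (¬hot ∨ ¬valve) forces valve = False.
  (idle ∨ valve) forces idle = True.
  Clause (¬cache ∨ ¬idle ∨ valve) is falsified — contradiction.
Case safe = False:
  Clause (safe) is falsified — contradiction.
Both cases fail, so the formula is unsatisfiable.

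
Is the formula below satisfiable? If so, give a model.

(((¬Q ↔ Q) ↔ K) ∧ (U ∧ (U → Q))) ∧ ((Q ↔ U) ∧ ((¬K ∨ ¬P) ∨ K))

K=F, U=T, Q=T, P=F

  ((¬Q ↔ Q) ↔ K) ∧ (U ∧ (U → Q)) = True
    (¬Q ↔ Q) ↔ K = True
      ¬Q ↔ Q = False
        ¬Q = False
    U ∧ (U → Q) = True
      U → Q = True
  (Q ↔ U) ∧ ((¬K ∨ ¬P) ∨ K) = True
    Q ↔ U = True
    (¬K ∨ ¬P) ∨ K = True
      ¬K ∨ ¬P = True
        ¬K = True
        ¬P = True
Both conjuncts True, so the formula holds.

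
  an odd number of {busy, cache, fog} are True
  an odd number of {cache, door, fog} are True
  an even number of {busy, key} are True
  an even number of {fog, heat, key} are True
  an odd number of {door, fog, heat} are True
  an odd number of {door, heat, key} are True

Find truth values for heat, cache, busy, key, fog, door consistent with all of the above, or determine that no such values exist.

Adding constraints 1, 2, 3, 4, 5 mod 2: every variable appears an even number of times on the left, so the left side is 0.
But the right sides sum to 1 (mod 2). 0 ≠ 1 — the system is inconsistent.

No satisfying assignment exists.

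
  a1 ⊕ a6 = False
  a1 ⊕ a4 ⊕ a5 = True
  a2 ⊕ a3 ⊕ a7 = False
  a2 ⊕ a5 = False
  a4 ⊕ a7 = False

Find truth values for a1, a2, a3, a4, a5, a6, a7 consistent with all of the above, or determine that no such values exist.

a1: True; a2: False; a3: False; a4: False; a5: False; a6: True; a7: False

a1 ⊕ a6 = T ⊕ T = False ✓
a1 ⊕ a4 ⊕ a5 = T ⊕ F ⊕ F = True ✓
a2 ⊕ a3 ⊕ a7 = F ⊕ F ⊕ F = False ✓
a2 ⊕ a5 = F ⊕ F = False ✓
a4 ⊕ a7 = F ⊕ F = False ✓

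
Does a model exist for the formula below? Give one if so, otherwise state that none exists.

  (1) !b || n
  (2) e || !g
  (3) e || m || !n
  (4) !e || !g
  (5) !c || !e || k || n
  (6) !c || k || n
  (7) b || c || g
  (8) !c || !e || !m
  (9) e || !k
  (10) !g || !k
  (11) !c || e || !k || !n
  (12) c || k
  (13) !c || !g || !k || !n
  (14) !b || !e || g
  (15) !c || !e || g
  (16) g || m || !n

e = False; m = True; n = True; k = False; g = False; b = True; c = True

Try e = True:
  (!e || !g) forces g = False.
  (!b || !e || g) forces b = False.
  (b || c || g) forces c = True.
  clause (!c || !e || g) is falsified — backtrack.
So e = False.
  then (e || !g) forces g = False.
  then (e || !k) forces k = False.
  then (c || k) forces c = True.
  then (!c || k || n) forces n = True.
  then (g || m || !n) forces m = True.
Set b = True.
All clauses satisfied.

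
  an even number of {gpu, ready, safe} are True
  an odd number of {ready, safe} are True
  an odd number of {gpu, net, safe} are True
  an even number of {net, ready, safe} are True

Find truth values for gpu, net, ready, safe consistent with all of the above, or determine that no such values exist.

gpu = True; net = True; ready = False; safe = True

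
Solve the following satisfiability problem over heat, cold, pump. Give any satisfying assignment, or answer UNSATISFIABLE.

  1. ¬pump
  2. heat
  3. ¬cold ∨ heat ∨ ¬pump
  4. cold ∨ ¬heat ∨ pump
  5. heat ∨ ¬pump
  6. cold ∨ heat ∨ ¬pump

heat: True, cold: True, pump: False

Unit clause (¬pump) forces pump = False.
Unit clause (heat) forces heat = True.
In (cold ∨ ¬heat ∨ pump) only cold is left, so cold = True.
All clauses satisfied.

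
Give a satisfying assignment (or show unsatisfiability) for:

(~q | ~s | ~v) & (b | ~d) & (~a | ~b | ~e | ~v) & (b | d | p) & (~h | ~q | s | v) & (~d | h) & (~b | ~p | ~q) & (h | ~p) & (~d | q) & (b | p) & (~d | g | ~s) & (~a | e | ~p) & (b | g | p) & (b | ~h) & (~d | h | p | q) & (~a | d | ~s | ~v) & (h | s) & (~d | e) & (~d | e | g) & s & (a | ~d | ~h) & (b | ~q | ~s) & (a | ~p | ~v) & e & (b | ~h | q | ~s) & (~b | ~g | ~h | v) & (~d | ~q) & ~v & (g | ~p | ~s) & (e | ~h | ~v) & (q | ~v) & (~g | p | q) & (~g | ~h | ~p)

b=T, g=F, d=F, p=F, e=T, s=T, a=T, h=F, v=F, q=T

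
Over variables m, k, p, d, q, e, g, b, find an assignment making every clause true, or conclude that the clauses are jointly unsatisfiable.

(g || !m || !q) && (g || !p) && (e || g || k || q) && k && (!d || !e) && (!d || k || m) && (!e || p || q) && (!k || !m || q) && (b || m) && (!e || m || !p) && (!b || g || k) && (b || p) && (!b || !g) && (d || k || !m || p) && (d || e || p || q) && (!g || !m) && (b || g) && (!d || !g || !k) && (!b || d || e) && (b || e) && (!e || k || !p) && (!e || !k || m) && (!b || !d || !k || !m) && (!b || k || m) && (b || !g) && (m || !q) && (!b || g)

Unsatisfiable

Case g = True:
  (k) forces k = True.
  (!b || !g) forces b = False.
  Clause (b || !g) is falsified — contradiction.
Case g = False:
  (g || !p) forces p = False.
  (k) forces k = True.
  (b || p) forces b = True.
  Clause (!b || g) is falsified — contradiction.
Both cases fail, so the formula is unsatisfiable.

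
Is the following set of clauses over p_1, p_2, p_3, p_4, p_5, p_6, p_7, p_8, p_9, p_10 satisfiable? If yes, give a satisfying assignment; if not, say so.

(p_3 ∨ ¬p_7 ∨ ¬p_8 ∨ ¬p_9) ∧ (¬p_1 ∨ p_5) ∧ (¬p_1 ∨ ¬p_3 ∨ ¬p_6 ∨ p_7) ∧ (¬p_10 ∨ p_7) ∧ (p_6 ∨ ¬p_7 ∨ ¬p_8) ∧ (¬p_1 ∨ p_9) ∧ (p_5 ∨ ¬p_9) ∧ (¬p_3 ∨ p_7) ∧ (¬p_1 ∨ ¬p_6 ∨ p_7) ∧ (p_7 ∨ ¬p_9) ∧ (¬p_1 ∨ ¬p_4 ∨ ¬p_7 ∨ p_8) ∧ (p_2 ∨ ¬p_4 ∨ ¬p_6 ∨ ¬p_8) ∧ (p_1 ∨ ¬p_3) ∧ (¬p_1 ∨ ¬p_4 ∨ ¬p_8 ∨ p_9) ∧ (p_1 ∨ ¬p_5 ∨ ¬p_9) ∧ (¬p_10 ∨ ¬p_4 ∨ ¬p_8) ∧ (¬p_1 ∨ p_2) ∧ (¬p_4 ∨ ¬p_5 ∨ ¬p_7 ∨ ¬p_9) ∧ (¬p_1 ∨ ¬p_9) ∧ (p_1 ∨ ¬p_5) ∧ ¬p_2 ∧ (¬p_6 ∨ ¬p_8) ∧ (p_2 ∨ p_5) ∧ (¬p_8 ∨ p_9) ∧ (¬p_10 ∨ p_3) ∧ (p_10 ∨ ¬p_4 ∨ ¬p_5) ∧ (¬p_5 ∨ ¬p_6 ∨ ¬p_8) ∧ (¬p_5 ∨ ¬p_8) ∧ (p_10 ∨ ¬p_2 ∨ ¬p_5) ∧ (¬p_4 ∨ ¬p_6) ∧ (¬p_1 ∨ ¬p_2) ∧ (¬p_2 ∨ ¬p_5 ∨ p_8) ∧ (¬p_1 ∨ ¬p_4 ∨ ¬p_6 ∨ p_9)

No satisfying assignment exists.

Case p_2 = True:
  Clause (¬p_2) is falsified — contradiction.
Case p_2 = False:
  (¬p_1 ∨ p_2) forces p_1 = False.
  (p_1 ∨ ¬p_3) forces p_3 = False.
  (p_1 ∨ ¬p_5) forces p_5 = False.
  Clause (p_2 ∨ p_5) is falsified — contradiction.
Both cases fail, so the formula is unsatisfiable.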